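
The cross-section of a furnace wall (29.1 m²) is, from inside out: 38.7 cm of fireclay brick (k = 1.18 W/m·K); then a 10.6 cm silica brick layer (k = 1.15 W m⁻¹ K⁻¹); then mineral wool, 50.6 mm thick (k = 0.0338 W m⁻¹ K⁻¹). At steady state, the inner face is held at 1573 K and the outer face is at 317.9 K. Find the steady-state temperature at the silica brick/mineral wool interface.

T = 1298 K

Resistance network (inner→outer):
  R_fireclay brick = L/(kA) = 0.387/(1.18·29.1) = 0.01127 K/W
  R_silica brick = L/(kA) = 0.106/(1.15·29.1) = 0.003167 K/W
  R_mineral wool = L/(kA) = 0.0506/(0.0338·29.1) = 0.05144 K/W
ΣR = 0.01127 + 0.003167 + 0.05144 = 0.06588 K/W
Q = ΔT/ΣR = (1573 K − 317.9 K)/0.06588 = 19050 W
From the inner boundary to the silica brick/mineral wool interface, ΣR_partial = 0.01444 K/W.
T_interface = T_in − Q·ΣR_partial = 1573 K − (19050)(0.01444) = 1298 K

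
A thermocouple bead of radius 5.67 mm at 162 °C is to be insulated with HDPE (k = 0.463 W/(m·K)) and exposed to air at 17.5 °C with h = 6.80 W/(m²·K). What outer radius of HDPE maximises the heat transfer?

For a sphere, r_cr = 2k_ins/h = 2·0.463/6.80 = 0.136 m = 13.6 cm

r_cr = 13.6 cm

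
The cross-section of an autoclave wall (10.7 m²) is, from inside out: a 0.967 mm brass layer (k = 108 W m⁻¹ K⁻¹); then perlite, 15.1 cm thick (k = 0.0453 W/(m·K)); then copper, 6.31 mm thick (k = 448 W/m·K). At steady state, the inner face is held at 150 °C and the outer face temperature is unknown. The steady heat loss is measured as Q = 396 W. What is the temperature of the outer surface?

Sum the resistances:
  R_brass = L/(kA) = 9.67×10^-4/(108·10.7) = 8.368×10^-7 K/W
  R_perlite = L/(kA) = 0.151/(0.0453·10.7) = 0.3115 K/W
  R_copper = L/(kA) = 0.00631/(448·10.7) = 1.316×10^-6 K/W
ΣR = 0.3115 K/W
ΔT = Q·ΣR = 396 × 0.3115 = 123.4 K
Heat flows outward, so T_out = T_in − ΔT = 150 − 123.4 = 26.6 °C

T_out = 26.6 °C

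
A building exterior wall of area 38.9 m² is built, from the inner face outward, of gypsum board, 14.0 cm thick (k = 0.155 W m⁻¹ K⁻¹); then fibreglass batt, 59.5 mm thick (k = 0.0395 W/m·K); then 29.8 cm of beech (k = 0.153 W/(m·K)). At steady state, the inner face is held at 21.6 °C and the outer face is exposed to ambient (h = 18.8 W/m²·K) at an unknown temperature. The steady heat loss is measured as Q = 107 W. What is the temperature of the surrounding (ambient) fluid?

T_out = 9.47 °C

Series resistances:
  R_gypsum board = L/(kA) = 0.140/(0.155·38.9) = 0.02322 K/W
  R_fibreglass batt = L/(kA) = 0.0595/(0.0395·38.9) = 0.03872 K/W
  R_beech = L/(kA) = 0.298/(0.153·38.9) = 0.05007 K/W
  R_conv,out = 1/(hA) = 1/(18.8·38.9) = 0.001367 K/W
ΣR = 0.1134 K/W
ΔT = Q·ΣR = 107 × 0.1134 = 12.13 K
Heat flows outward, so T_out = T_in − ΔT = 21.6 − 12.13 = 9.47 °C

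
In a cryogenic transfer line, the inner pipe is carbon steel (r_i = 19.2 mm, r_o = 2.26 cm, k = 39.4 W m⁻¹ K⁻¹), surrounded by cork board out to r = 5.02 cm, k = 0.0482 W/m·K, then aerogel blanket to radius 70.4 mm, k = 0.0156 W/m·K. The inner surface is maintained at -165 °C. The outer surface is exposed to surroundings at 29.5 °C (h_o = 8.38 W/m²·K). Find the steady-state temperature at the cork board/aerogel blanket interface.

T = -84.3 °C

Series thermal resistances, inner to outer:
  R'_carbon steel = ln(0.0226/0.0192)/(2πk) = 0.1630/(2π·39.4) = 6.586×10^-4 m·K/W
  R'_cork board = ln(0.0502/0.0226)/(2πk) = 0.7981/(2π·0.0482) = 2.635 m·K/W
  R'_aerogel blanket = ln(0.0704/0.0502)/(2πk) = 0.3382/(2π·0.0156) = 3.450 m·K/W
  R'_conv,out = 1/(2πr h) = 1/(2π·0.0704·8.38) = 0.2698 m·K/W
ΣR = 6.586×10^-4 + 2.635 + 3.450 + 0.2698 = 6.355 m·K/W
Q' = ΔT/ΣR = (-165 °C − 29.5 °C)/6.355 = -30.61 W/m
From the inner boundary to the cork board/aerogel blanket interface, ΣR_partial = 2.636 m·K/W.
T_interface = T_in − Q'·ΣR_partial = -165 °C − (-30.61)(2.636) = -84.3 °C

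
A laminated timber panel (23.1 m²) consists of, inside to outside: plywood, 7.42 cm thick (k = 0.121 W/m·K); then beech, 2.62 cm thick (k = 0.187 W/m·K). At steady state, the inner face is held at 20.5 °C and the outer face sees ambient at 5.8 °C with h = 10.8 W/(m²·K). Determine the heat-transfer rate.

Series thermal resistances, inner to outer:
  R_plywood = L/(kA) = 0.0742/(0.121·23.1) = 0.02655 K/W
  R_beech = L/(kA) = 0.0262/(0.187·23.1) = 0.006065 K/W
  R_conv,out = 1/(hA) = 1/(10.8·23.1) = 0.004008 K/W
ΣR = 0.02655 + 0.006065 + 0.004008 = 0.03662 K/W
Q = ΔT/ΣR = (20.5 °C − 5.8 °C)/0.03662 = 401 W

Q = 401 W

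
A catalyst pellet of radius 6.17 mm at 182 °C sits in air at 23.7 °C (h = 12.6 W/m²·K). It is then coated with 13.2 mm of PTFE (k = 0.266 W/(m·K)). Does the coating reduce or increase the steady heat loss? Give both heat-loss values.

Critical radius for a sphere: r_cr = 2k/h = 0.0422 m = 4.22 cm.
Outer radius after coating: r₂ = 0.00617 + 0.0132 = 0.01937 m.
Since r₁ < r_cr and r₂ ≤ r_cr, the coating moves toward the maximum at r_cr — heat loss rises.
Bare: R = 1/(4πr₁²h) = 165.9 K/W; Q = 158.3/165.9 = 0.954 W.
Coated: R = R_cond + R_conv = 49.88 K/W; Q = 158.3/49.88 = 3.17 W.

increases: 0.954 → 3.17 W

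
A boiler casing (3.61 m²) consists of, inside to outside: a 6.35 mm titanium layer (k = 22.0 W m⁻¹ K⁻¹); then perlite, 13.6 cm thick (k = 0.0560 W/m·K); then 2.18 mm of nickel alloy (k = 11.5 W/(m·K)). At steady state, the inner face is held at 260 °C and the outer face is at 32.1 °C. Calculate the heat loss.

Treat each layer as a resistance in series:
  R_titanium = L/(kA) = 0.00635/(22.0·3.61) = 7.995×10^-5 K/W
  R_perlite = L/(kA) = 0.136/(0.0560·3.61) = 0.6727 K/W
  R_nickel alloy = L/(kA) = 0.00218/(11.5·3.61) = 5.251×10^-5 K/W
ΣR = 7.995×10^-5 + 0.6727 + 5.251×10^-5 = 0.6728 K/W
Q = ΔT/ΣR = (260 °C − 32.1 °C)/0.6728 = 339 W

Q = 339 W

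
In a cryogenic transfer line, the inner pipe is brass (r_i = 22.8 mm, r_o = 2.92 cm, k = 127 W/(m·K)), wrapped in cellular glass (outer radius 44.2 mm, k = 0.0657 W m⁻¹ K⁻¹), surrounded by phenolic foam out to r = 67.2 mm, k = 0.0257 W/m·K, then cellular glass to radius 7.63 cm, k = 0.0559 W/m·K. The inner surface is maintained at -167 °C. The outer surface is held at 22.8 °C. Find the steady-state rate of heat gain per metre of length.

Q' = 47.9 W/m

Treat each layer as a resistance in series:
  R'_brass = ln(0.0292/0.0228)/(2πk) = 0.2474/(2π·127) = 3.100×10^-4 m·K/W
  R'_cellular glass = ln(0.0442/0.0292)/(2πk) = 0.4146/(2π·0.0657) = 1.004 m·K/W
  R'_phenolic foam = ln(0.0672/0.0442)/(2πk) = 0.4189/(2π·0.0257) = 2.594 m·K/W
  R'_cellular glass = ln(0.0763/0.0672)/(2πk) = 0.1270/(2π·0.0559) = 0.3616 m·K/W
ΣR = 3.100×10^-4 + 1.004 + 2.594 + 0.3616 = 3.960 m·K/W
Q' = ΔT/ΣR = (-167 °C − 22.8 °C)/3.960 = -47.9 W/m
(Negative Q' ⇒ heat flows inward; heat gain = 47.9 W/m.)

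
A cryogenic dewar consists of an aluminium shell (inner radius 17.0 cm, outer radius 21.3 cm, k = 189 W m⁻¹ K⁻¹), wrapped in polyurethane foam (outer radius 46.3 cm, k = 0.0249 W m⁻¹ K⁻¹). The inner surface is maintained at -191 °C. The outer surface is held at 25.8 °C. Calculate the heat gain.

Q = 26.8 W

Resistance network (inner→outer):
  R_aluminium = (1/0.170 − 1/0.213)/(4πk) = 1.188/(4π·189) = 5.000×10^-4 K/W
  R_polyurethane foam = (1/0.213 − 1/0.463)/(4πk) = 2.535/(4π·0.0249) = 8.102 K/W
ΣR = 5.000×10^-4 + 8.102 = 8.103 K/W
Q = ΔT/ΣR = (-191 °C − 25.8 °C)/8.103 = -26.8 W
(Negative Q ⇒ heat flows inward; heat gain = 26.8 W.)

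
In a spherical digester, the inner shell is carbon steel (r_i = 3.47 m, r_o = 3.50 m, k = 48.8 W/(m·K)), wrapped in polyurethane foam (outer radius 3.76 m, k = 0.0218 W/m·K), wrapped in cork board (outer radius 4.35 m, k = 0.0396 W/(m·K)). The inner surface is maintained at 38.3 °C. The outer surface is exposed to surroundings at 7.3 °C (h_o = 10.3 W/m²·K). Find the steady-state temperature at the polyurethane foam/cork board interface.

T = 22.9 °C

Resistance network (inner→outer):
  R_carbon steel = (1/3.47 − 1/3.50)/(4πk) = 0.002470/(4π·48.8) = 4.028×10^-6 K/W
  R_polyurethane foam = (1/3.50 − 1/3.76)/(4πk) = 0.01976/(4π·0.0218) = 0.07212 K/W
  R_cork board = (1/3.76 − 1/4.35)/(4πk) = 0.03607/(4π·0.0396) = 0.07249 K/W
  R_conv,out = 1/(4πr²h) = 1/(4π·4.35²·10.3) = 4.083×10^-4 K/W
ΣR = 4.028×10^-6 + 0.07212 + 0.07249 + 4.083×10^-4 = 0.1450 K/W
Q = ΔT/ΣR = (38.3 °C − 7.3 °C)/0.1450 = 213.8 W
From the inner boundary to the polyurethane foam/cork board interface, ΣR_partial = 0.07212 K/W.
T_interface = T_in − Q·ΣR_partial = 38.3 °C − (213.8)(0.07212) = 22.9 °C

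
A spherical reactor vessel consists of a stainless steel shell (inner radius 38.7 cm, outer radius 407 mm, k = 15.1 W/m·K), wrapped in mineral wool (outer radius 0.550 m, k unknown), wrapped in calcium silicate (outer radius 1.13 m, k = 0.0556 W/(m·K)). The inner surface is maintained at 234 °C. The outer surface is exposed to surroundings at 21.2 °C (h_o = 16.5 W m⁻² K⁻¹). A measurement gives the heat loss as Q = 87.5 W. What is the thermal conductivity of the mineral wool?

k = 0.0466 W/m·K

ΣR = ΔT/Q = |234 − 21.2|/87.5 = 2.432 K/W
Known resistances:
  R_stainless steel = (1/0.387 − 1/0.407)/(4πk) = 0.1270/(4π·15.1) = 6.692×10^-4 K/W
  R_calcium silicate = (1/0.550 − 1/1.13)/(4πk) = 0.9332/(4π·0.0556) = 1.336 K/W
  R_conv,out = 1/(4πr²h) = 1/(4π·1.13²·16.5) = 0.003777 K/W
R_mineral wool = ΣR − ΣR_known = 2.432 − 1.340 = 1.092 K/W
(1/r₁−1/r₂)/(4πk) = 1.092 ⇒ k = 0.6388/(4π·1.092) = 0.0466 W/m·K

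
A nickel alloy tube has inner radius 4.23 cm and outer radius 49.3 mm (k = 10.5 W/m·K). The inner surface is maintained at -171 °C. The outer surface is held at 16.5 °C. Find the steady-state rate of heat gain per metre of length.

Q' = 80.8 kW/m

Q' = 2πk·ΔT/ln(r₂/r₁) = 2π × 10.5 × 187.5 / ln(0.0493/0.0423) = 80800 W/m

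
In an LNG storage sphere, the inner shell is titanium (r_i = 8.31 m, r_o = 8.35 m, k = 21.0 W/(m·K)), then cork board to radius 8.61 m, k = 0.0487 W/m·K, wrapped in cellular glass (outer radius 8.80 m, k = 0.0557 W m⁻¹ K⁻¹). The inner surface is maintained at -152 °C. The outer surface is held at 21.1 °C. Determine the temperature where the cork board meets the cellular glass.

Treat each layer as a resistance in series:
  R_titanium = (1/8.31 − 1/8.35)/(4πk) = 5.765×10^-4/(4π·21.0) = 2.184×10^-6 K/W
  R_cork board = (1/8.35 − 1/8.61)/(4πk) = 0.003616/(4π·0.0487) = 0.005909 K/W
  R_cellular glass = (1/8.61 − 1/8.80)/(4πk) = 0.002508/(4π·0.0557) = 0.003583 K/W
ΣR = 2.184×10^-6 + 0.005909 + 0.003583 = 0.009494 K/W
Q = ΔT/ΣR = (-152 °C − 21.1 °C)/0.009494 = -18230 W
From the inner boundary to the cork board/cellular glass interface, ΣR_partial = 0.005911 K/W.
T_interface = T_in − Q·ΣR_partial = -152 °C − (-18230)(0.005911) = -44.2 °C

T = -44.2 °C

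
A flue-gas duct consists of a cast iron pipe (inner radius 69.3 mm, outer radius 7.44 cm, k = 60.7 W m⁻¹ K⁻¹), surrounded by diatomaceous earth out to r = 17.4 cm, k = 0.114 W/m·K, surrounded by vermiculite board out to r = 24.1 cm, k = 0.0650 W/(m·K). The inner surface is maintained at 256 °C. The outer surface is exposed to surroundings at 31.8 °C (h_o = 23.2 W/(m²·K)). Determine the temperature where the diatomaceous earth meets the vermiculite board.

Treat each layer as a resistance in series:
  R'_cast iron = ln(0.0744/0.0693)/(2πk) = 0.07101/(2π·60.7) = 1.862×10^-4 m·K/W
  R'_diatomaceous earth = ln(0.174/0.0744)/(2πk) = 0.8496/(2π·0.114) = 1.186 m·K/W
  R'_vermiculite board = ln(0.241/0.174)/(2πk) = 0.3257/(2π·0.0650) = 0.7976 m·K/W
  R'_conv,out = 1/(2πr h) = 1/(2π·0.241·23.2) = 0.02847 m·K/W
ΣR = 1.862×10^-4 + 1.186 + 0.7976 + 0.02847 = 2.012 m·K/W
Q' = ΔT/ΣR = (256 °C − 31.8 °C)/2.012 = 111.4 W/m
From the inner boundary to the diatomaceous earth/vermiculite board interface, ΣR_partial = 1.186 m·K/W.
T_interface = T_in − Q'·ΣR_partial = 256 °C − (111.4)(1.186) = 124 °C

T = 124 °C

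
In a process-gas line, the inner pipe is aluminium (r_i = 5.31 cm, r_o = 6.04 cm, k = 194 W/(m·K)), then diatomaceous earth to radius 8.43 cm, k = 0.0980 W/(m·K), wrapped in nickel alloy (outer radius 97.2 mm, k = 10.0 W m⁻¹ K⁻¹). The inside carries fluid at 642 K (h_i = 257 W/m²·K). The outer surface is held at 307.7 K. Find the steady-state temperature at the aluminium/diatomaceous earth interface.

T = 635 K

Treat each layer as a resistance in series:
  R'_conv,in = 1/(2πr h) = 1/(2π·0.0531·257) = 0.01166 m·K/W
  R'_aluminium = ln(0.0604/0.0531)/(2πk) = 0.1288/(2π·194) = 1.057×10^-4 m·K/W
  R'_diatomaceous earth = ln(0.0843/0.0604)/(2πk) = 0.3334/(2π·0.0980) = 0.5414 m·K/W
  R'_nickel alloy = ln(0.0972/0.0843)/(2πk) = 0.1424/(2π·10.0) = 0.002266 m·K/W
ΣR = 0.01166 + 1.057×10^-4 + 0.5414 + 0.002266 = 0.5554 m·K/W
Q' = ΔT/ΣR = (642 K − 307.7 K)/0.5554 = 601.9 W/m
From the inner boundary to the aluminium/diatomaceous earth interface, ΣR_partial = 0.01177 m·K/W.
T_interface = T_in − Q'·ΣR_partial = 642 K − (601.9)(0.01177) = 635 K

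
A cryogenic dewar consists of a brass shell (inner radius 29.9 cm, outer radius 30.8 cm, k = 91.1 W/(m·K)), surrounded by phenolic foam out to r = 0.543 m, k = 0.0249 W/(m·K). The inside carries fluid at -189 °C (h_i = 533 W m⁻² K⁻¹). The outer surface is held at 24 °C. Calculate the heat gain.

Series thermal resistances, inner to outer:
  R_conv,in = 1/(4πr²h) = 1/(4π·0.299²·533) = 0.001670 K/W
  R_brass = (1/0.299 − 1/0.308)/(4πk) = 0.09773/(4π·91.1) = 8.537×10^-5 K/W
  R_phenolic foam = (1/0.308 − 1/0.543)/(4πk) = 1.405/(4π·0.0249) = 4.491 K/W
ΣR = 0.001670 + 8.537×10^-5 + 4.491 = 4.493 K/W
Q = ΔT/ΣR = (-189 °C − 24 °C)/4.493 = -47.4 W
(Negative Q ⇒ heat flows inward; heat gain = 47.4 W.)

Q = 47.4 W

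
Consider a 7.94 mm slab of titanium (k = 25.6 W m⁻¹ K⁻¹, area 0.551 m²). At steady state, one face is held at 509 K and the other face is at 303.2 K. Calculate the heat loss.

Q = 3.66×10^5 W

Q = kA·ΔT/L = 25.6 × 0.551 × |509 K − 303.2 K| / 0.00794 = 3.66×10^5 W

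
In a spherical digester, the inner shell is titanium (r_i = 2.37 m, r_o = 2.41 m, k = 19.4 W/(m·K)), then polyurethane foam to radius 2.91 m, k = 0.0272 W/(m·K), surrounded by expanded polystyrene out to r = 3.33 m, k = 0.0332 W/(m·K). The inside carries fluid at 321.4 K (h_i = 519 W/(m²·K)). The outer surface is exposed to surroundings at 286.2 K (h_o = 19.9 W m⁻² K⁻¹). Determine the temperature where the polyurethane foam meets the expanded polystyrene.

T = 297.9 K

Treat each layer as a resistance in series:
  R_conv,in = 1/(4πr²h) = 1/(4π·2.37²·519) = 2.730×10^-5 K/W
  R_titanium = (1/2.37 − 1/2.41)/(4πk) = 0.007003/(4π·19.4) = 2.873×10^-5 K/W
  R_polyurethane foam = (1/2.41 − 1/2.91)/(4πk) = 0.07130/(4π·0.0272) = 0.2086 K/W
  R_expanded polystyrene = (1/2.91 − 1/3.33)/(4πk) = 0.04334/(4π·0.0332) = 0.1039 K/W
  R_conv,out = 1/(4πr²h) = 1/(4π·3.33²·19.9) = 3.606×10^-4 K/W
ΣR = 2.730×10^-5 + 2.873×10^-5 + 0.2086 + 0.1039 + 3.606×10^-4 = 0.3129 K/W
Q = ΔT/ΣR = (321.4 K − 286.2 K)/0.3129 = 112.5 W
From the inner boundary to the polyurethane foam/expanded polystyrene interface, ΣR_partial = 0.2087 K/W.
T_interface = T_in − Q·ΣR_partial = 321.4 K − (112.5)(0.2087) = 297.9 K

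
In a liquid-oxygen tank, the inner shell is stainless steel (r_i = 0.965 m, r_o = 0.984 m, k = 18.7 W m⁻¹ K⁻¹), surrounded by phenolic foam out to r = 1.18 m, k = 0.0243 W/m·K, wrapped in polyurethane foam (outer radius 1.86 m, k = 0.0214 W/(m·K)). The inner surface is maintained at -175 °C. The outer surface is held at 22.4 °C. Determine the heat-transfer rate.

Resistance network (inner→outer):
  R_stainless steel = (1/0.965 − 1/0.984)/(4πk) = 0.02001/(4π·18.7) = 8.515×10^-5 K/W
  R_phenolic foam = (1/0.984 − 1/1.18)/(4πk) = 0.1688/(4π·0.0243) = 0.5528 K/W
  R_polyurethane foam = (1/1.18 − 1/1.86)/(4πk) = 0.3098/(4π·0.0214) = 1.152 K/W
ΣR = 8.515×10^-5 + 0.5528 + 1.152 = 1.705 K/W
Q = ΔT/ΣR = (-175 °C − 22.4 °C)/1.705 = -116 W
(Negative Q ⇒ heat flows inward; heat gain = 116 W.)

Q = 116 W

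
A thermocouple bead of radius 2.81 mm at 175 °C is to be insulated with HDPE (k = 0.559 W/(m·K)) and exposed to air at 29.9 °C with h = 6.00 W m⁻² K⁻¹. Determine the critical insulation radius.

For a sphere, r_cr = 2k_ins/h = 2·0.559/6.00 = 0.186 m = 18.6 cm

r_cr = 18.6 cm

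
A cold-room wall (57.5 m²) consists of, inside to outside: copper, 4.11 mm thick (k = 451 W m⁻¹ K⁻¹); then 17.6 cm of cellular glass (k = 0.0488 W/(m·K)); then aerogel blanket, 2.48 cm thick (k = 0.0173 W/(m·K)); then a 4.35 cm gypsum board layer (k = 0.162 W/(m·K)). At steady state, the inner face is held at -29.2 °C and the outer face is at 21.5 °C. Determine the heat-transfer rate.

Resistance network (inner→outer):
  R_copper = L/(kA) = 0.00411/(451·57.5) = 1.585×10^-7 K/W
  R_cellular glass = L/(kA) = 0.176/(0.0488·57.5) = 0.06272 K/W
  R_aerogel blanket = L/(kA) = 0.0248/(0.0173·57.5) = 0.02493 K/W
  R_gypsum board = L/(kA) = 0.0435/(0.162·57.5) = 0.004670 K/W
ΣR = 1.585×10^-7 + 0.06272 + 0.02493 + 0.004670 = 0.09232 K/W
Q = ΔT/ΣR = (-29.2 °C − 21.5 °C)/0.09232 = -549 W
(Negative Q ⇒ heat flows inward; heat gain = 549 W.)

Q = 549 W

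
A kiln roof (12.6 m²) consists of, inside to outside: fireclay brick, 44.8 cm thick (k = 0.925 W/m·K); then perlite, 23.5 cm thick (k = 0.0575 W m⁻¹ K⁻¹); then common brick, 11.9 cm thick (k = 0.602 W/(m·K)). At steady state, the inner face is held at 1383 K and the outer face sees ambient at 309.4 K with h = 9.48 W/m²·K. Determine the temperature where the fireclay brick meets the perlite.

T = 1276 K

Resistance network (inner→outer):
  R_fireclay brick = L/(kA) = 0.448/(0.925·12.6) = 0.03844 K/W
  R_perlite = L/(kA) = 0.235/(0.0575·12.6) = 0.3244 K/W
  R_common brick = L/(kA) = 0.119/(0.602·12.6) = 0.01569 K/W
  R_conv,out = 1/(hA) = 1/(9.48·12.6) = 0.008372 K/W
ΣR = 0.03844 + 0.3244 + 0.01569 + 0.008372 = 0.3869 K/W
Q = ΔT/ΣR = (1383 K − 309.4 K)/0.3869 = 2775 W
From the inner boundary to the fireclay brick/perlite interface, ΣR_partial = 0.03844 K/W.
T_interface = T_in − Q·ΣR_partial = 1383 K − (2775)(0.03844) = 1276 K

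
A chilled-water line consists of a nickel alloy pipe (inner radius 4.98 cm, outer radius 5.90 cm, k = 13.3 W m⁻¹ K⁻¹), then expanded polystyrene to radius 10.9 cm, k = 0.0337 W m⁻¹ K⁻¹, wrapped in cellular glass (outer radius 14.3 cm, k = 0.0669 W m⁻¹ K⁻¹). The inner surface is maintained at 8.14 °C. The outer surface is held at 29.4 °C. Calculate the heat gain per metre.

Treat each layer as a resistance in series:
  R'_nickel alloy = ln(0.0590/0.0498)/(2πk) = 0.1695/(2π·13.3) = 0.002029 m·K/W
  R'_expanded polystyrene = ln(0.109/0.0590)/(2πk) = 0.6138/(2π·0.0337) = 2.899 m·K/W
  R'_cellular glass = ln(0.143/0.109)/(2πk) = 0.2715/(2π·0.0669) = 0.6459 m·K/W
ΣR = 0.002029 + 2.899 + 0.6459 = 3.547 m·K/W
Q' = ΔT/ΣR = (8.14 °C − 29.4 °C)/3.547 = -5.99 W/m
(Negative Q' ⇒ heat flows inward; heat gain = 5.99 W/m.)

Q' = 5.99 W/m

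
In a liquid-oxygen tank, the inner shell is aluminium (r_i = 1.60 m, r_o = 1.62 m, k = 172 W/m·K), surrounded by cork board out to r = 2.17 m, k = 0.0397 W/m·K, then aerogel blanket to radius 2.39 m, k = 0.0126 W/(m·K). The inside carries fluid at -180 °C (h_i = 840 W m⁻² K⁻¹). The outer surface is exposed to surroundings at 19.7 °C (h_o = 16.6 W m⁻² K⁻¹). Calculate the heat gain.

Q = 343 W

Series thermal resistances, inner to outer:
  R_conv,in = 1/(4πr²h) = 1/(4π·1.60²·840) = 3.701×10^-5 K/W
  R_aluminium = (1/1.60 − 1/1.62)/(4πk) = 0.007716/(4π·172) = 3.570×10^-6 K/W
  R_cork board = (1/1.62 − 1/2.17)/(4πk) = 0.1565/(4π·0.0397) = 0.3136 K/W
  R_aerogel blanket = (1/2.17 − 1/2.39)/(4πk) = 0.04242/(4π·0.0126) = 0.2679 K/W
  R_conv,out = 1/(4πr²h) = 1/(4π·2.39²·16.6) = 8.392×10^-4 K/W
ΣR = 3.701×10^-5 + 3.570×10^-6 + 0.3136 + 0.2679 + 8.392×10^-4 = 0.5824 K/W
Q = ΔT/ΣR = (-180 °C − 19.7 °C)/0.5824 = -343 W
(Negative Q ⇒ heat flows inward; heat gain = 343 W.)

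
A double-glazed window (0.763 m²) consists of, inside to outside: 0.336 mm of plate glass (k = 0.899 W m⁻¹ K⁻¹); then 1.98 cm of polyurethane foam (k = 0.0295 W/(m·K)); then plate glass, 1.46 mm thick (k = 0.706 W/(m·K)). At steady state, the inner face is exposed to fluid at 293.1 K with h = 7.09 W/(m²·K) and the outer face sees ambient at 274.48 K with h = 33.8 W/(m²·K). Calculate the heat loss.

Treat each layer as a resistance in series:
  R_conv,in = 1/(hA) = 1/(7.09·0.763) = 0.1849 K/W
  R_plate glass = L/(kA) = 3.36×10^-4/(0.899·0.763) = 4.898×10^-4 K/W
  R_polyurethane foam = L/(kA) = 0.0198/(0.0295·0.763) = 0.8797 K/W
  R_plate glass = L/(kA) = 0.00146/(0.706·0.763) = 0.002710 K/W
  R_conv,out = 1/(hA) = 1/(33.8·0.763) = 0.03878 K/W
ΣR = 0.1849 + 4.898×10^-4 + 0.8797 + 0.002710 + 0.03878 = 1.107 K/W
Q = ΔT/ΣR = (293.1 K − 274.48 K)/1.107 = 16.8 W

Q = 16.8 W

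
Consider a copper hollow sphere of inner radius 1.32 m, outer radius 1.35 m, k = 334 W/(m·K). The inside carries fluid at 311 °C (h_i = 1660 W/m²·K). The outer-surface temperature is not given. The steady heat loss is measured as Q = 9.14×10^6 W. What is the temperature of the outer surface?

Series resistances:
  R_conv,in = 1/(4πr²h) = 1/(4π·1.32²·1660) = 2.751×10^-5 K/W
  R_copper = (1/1.32 − 1/1.35)/(4πk) = 0.01684/(4π·334) = 4.011×10^-6 K/W
ΣR = 3.152×10^-5 K/W
ΔT = Q·ΣR = 9.14×10^6 × 3.152×10^-5 = 288.1 K
Heat flows outward, so T_out = T_in − ΔT = 311 − 288.1 = 22.9 °C

T_out = 22.9 °C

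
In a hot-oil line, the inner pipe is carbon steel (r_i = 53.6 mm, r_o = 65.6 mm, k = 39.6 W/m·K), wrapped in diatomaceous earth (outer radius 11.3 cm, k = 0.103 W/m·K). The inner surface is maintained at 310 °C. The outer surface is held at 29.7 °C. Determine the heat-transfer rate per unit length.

Q' = 333 W/m

Series thermal resistances, inner to outer:
  R'_carbon steel = ln(0.0656/0.0536)/(2πk) = 0.2020/(2π·39.6) = 8.120×10^-4 m·K/W
  R'_diatomaceous earth = ln(0.113/0.0656)/(2πk) = 0.5438/(2π·0.103) = 0.8403 m·K/W
ΣR = 8.120×10^-4 + 0.8403 = 0.8411 m·K/W
Q' = ΔT/ΣR = (310 °C − 29.7 °C)/0.8411 = 333 W/m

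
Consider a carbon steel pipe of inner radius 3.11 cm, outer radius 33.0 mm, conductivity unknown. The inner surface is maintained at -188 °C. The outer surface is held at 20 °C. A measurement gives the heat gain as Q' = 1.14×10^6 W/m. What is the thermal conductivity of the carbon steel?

ΣR = ΔT/Q' = |-188 − 20|/1.14×10^6 = 1.825×10^-4 m·K/W
ln(r₂/r₁)/(2πk) = 1.825×10^-4 ⇒ k = 0.05930/(2π·1.825×10^-4) = 51.7 W/m·K

k = 51.7 W/m·K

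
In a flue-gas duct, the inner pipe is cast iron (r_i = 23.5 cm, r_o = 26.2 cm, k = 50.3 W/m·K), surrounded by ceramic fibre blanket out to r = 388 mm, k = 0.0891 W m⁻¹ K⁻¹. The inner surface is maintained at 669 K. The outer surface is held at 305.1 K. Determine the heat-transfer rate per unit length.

Q' = 519 W/m

Treat each layer as a resistance in series:
  R'_cast iron = ln(0.262/0.235)/(2πk) = 0.1088/(2π·50.3) = 3.441×10^-4 m·K/W
  R'_ceramic fibre blanket = ln(0.388/0.262)/(2πk) = 0.3927/(2π·0.0891) = 0.7014 m·K/W
ΣR = 3.441×10^-4 + 0.7014 = 0.7017 m·K/W
Q' = ΔT/ΣR = (669 K − 305.1 K)/0.7017 = 519 W/m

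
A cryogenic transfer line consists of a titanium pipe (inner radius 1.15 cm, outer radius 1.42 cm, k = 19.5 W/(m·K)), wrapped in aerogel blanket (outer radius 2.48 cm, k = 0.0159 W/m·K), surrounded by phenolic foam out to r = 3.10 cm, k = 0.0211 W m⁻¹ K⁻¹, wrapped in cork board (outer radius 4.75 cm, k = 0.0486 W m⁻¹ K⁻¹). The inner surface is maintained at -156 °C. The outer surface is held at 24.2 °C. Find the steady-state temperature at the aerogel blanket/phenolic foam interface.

Resistance network (inner→outer):
  R'_titanium = ln(0.0142/0.0115)/(2πk) = 0.2109/(2π·19.5) = 0.001721 m·K/W
  R'_aerogel blanket = ln(0.0248/0.0142)/(2πk) = 0.5576/(2π·0.0159) = 5.581 m·K/W
  R'_phenolic foam = ln(0.0310/0.0248)/(2πk) = 0.2231/(2π·0.0211) = 1.683 m·K/W
  R'_cork board = ln(0.0475/0.0310)/(2πk) = 0.4267/(2π·0.0486) = 1.397 m·K/W
ΣR = 0.001721 + 5.581 + 1.683 + 1.397 = 8.663 m·K/W
Q' = ΔT/ΣR = (-156 °C − 24.2 °C)/8.663 = -20.80 W/m
From the inner boundary to the aerogel blanket/phenolic foam interface, ΣR_partial = 5.583 m·K/W.
T_interface = T_in − Q'·ΣR_partial = -156 °C − (-20.80)(5.583) = -39.9 °C

T = -39.9 °C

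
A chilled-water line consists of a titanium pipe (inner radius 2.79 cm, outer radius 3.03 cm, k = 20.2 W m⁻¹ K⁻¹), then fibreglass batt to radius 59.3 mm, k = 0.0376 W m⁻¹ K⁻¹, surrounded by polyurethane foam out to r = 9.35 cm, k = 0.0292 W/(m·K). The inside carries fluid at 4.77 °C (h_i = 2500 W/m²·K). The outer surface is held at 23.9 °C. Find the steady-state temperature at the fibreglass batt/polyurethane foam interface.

Treat each layer as a resistance in series:
  R'_conv,in = 1/(2πr h) = 1/(2π·0.0279·2500) = 0.002282 m·K/W
  R'_titanium = ln(0.0303/0.0279)/(2πk) = 0.08252/(2π·20.2) = 6.502×10^-4 m·K/W
  R'_fibreglass batt = ln(0.0593/0.0303)/(2πk) = 0.6715/(2π·0.0376) = 2.842 m·K/W
  R'_polyurethane foam = ln(0.0935/0.0593)/(2πk) = 0.4554/(2π·0.0292) = 2.482 m·K/W
ΣR = 0.002282 + 6.502×10^-4 + 2.842 + 2.482 = 5.327 m·K/W
Q' = ΔT/ΣR = (4.77 °C − 23.9 °C)/5.327 = -3.591 W/m
From the inner boundary to the fibreglass batt/polyurethane foam interface, ΣR_partial = 2.845 m·K/W.
T_interface = T_in − Q'·ΣR_partial = 4.77 °C − (-3.591)(2.845) = 15.0 °C

T = 15.0 °C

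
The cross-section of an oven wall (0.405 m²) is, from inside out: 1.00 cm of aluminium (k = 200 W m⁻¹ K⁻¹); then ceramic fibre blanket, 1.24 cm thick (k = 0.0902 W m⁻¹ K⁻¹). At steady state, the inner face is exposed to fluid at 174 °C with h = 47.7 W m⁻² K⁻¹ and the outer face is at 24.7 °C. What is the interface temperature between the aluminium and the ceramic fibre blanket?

T = 154 °C

Resistance network (inner→outer):
  R_conv,in = 1/(hA) = 1/(47.7·0.405) = 0.05176 K/W
  R_aluminium = L/(kA) = 0.0100/(200·0.405) = 1.235×10^-4 K/W
  R_ceramic fibre blanket = L/(kA) = 0.0124/(0.0902·0.405) = 0.3394 K/W
ΣR = 0.05176 + 1.235×10^-4 + 0.3394 = 0.3913 K/W
Q = ΔT/ΣR = (174 °C − 24.7 °C)/0.3913 = 381.5 W
From the inner boundary to the aluminium/ceramic fibre blanket interface, ΣR_partial = 0.05188 K/W.
T_interface = T_in − Q·ΣR_partial = 174 °C − (381.5)(0.05188) = 154 °C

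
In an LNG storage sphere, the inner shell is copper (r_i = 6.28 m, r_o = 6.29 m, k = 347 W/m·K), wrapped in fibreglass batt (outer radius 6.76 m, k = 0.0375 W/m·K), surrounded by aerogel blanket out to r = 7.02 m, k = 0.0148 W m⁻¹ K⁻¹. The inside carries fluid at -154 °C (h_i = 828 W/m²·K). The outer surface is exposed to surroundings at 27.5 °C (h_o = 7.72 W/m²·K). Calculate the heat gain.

Q = 3.42 kW

Treat each layer as a resistance in series:
  R_conv,in = 1/(4πr²h) = 1/(4π·6.28²·828) = 2.437×10^-6 K/W
  R_copper = (1/6.28 − 1/6.29)/(4πk) = 2.532×10^-4/(4π·347) = 5.806×10^-8 K/W
  R_fibreglass batt = (1/6.29 − 1/6.76)/(4πk) = 0.01105/(4π·0.0375) = 0.02346 K/W
  R_aerogel blanket = (1/6.76 − 1/7.02)/(4πk) = 0.005479/(4π·0.0148) = 0.02946 K/W
  R_conv,out = 1/(4πr²h) = 1/(4π·7.02²·7.72) = 2.092×10^-4 K/W
ΣR = 2.437×10^-6 + 5.806×10^-8 + 0.02346 + 0.02946 + 2.092×10^-4 = 0.05313 K/W
Q = ΔT/ΣR = (-154 °C − 27.5 °C)/0.05313 = -3420 W
(Negative Q ⇒ heat flows inward; heat gain = 3420 W.)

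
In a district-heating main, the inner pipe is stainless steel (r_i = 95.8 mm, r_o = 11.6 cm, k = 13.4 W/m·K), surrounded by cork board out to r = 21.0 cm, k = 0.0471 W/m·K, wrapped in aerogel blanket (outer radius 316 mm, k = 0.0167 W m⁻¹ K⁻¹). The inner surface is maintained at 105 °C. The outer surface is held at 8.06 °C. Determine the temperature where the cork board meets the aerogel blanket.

Treat each layer as a resistance in series:
  R'_stainless steel = ln(0.116/0.0958)/(2πk) = 0.1913/(2π·13.4) = 0.002272 m·K/W
  R'_cork board = ln(0.210/0.116)/(2πk) = 0.5935/(2π·0.0471) = 2.006 m·K/W
  R'_aerogel blanket = ln(0.316/0.210)/(2πk) = 0.4086/(2π·0.0167) = 3.894 m·K/W
ΣR = 0.002272 + 2.006 + 3.894 = 5.902 m·K/W
Q' = ΔT/ΣR = (105 °C − 8.06 °C)/5.902 = 16.42 W/m
From the inner boundary to the cork board/aerogel blanket interface, ΣR_partial = 2.008 m·K/W.
T_interface = T_in − Q'·ΣR_partial = 105 °C − (16.42)(2.008) = 72.0 °C

T = 72.0 °C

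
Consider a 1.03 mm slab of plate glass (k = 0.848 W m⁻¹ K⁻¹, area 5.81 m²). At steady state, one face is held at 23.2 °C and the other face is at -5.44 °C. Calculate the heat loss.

Q = kA·ΔT/L = 0.848 × 5.81 × |23.2 °C − -5.44 °C| / 0.00103 = 1.37×10^5 W

Q = 137 kW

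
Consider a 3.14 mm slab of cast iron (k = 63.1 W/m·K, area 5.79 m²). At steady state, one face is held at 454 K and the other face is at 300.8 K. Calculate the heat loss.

Q = 1.78×10^7 W

Q = kA·ΔT/L = 63.1 × 5.79 × |454 K − 300.8 K| / 0.00314 = 1.78×10^7 W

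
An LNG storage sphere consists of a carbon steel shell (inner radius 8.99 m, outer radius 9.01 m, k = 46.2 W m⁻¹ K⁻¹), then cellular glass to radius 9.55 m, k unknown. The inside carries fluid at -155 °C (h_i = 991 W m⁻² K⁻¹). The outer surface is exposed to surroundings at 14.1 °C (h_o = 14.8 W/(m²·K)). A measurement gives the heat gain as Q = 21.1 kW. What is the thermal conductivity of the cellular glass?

ΣR = ΔT/Q = |-155 − 14.1|/21100 = 0.008014 K/W
Known resistances:
  R_conv,in = 1/(4πr²h) = 1/(4π·8.99²·991) = 9.936×10^-7 K/W
  R_carbon steel = (1/8.99 − 1/9.01)/(4πk) = 2.469×10^-4/(4π·46.2) = 4.253×10^-7 K/W
  R_conv,out = 1/(4πr²h) = 1/(4π·9.55²·14.8) = 5.896×10^-5 K/W
R_cellular glass = ΣR − ΣR_known = 0.008014 − 6.038×10^-5 = 0.007954 K/W
(1/r₁−1/r₂)/(4πk) = 0.007954 ⇒ k = 0.006276/(4π·0.007954) = 0.0628 W/m·K

k = 0.0628 W/m·K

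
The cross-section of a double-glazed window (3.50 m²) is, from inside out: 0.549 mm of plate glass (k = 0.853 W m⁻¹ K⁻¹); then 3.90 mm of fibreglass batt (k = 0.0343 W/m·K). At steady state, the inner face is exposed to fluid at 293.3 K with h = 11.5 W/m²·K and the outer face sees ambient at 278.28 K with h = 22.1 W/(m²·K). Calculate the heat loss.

Series thermal resistances, inner to outer:
  R_conv,in = 1/(hA) = 1/(11.5·3.50) = 0.02484 K/W
  R_plate glass = L/(kA) = 5.49×10^-4/(0.853·3.50) = 1.839×10^-4 K/W
  R_fibreglass batt = L/(kA) = 0.00390/(0.0343·3.50) = 0.03249 K/W
  R_conv,out = 1/(hA) = 1/(22.1·3.50) = 0.01293 K/W
ΣR = 0.02484 + 1.839×10^-4 + 0.03249 + 0.01293 = 0.07044 K/W
Q = ΔT/ΣR = (293.3 K − 278.28 K)/0.07044 = 213 W

Q = 213 W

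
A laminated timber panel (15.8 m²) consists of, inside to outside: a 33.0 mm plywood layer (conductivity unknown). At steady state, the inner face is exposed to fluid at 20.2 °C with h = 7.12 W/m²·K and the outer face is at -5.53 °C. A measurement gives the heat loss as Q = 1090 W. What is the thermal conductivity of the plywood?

ΣR = ΔT/Q = |20.2 − -5.53|/1090 = 0.02361 K/W
Known resistances:
  R_conv,in = 1/(hA) = 1/(7.12·15.8) = 0.008889 K/W
R_plywood = ΣR − ΣR_known = 0.02361 − 0.008889 = 0.01472 K/W
L/(kA) = 0.01472 ⇒ k = 0.0330/(0.01472·15.8) = 0.142 W/m·K

k = 0.142 W/m·K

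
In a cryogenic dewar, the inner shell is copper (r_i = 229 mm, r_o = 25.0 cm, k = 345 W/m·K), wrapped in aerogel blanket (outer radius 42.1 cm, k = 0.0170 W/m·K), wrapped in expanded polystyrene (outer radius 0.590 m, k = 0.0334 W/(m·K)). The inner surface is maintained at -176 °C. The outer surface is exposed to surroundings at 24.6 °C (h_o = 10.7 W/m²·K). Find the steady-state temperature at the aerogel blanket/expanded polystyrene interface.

Series thermal resistances, inner to outer:
  R_copper = (1/0.229 − 1/0.250)/(4πk) = 0.3668/(4π·345) = 8.461×10^-5 K/W
  R_aerogel blanket = (1/0.250 − 1/0.421)/(4πk) = 1.625/(4π·0.0170) = 7.605 K/W
  R_expanded polystyrene = (1/0.421 − 1/0.590)/(4πk) = 0.6804/(4π·0.0334) = 1.621 K/W
  R_conv,out = 1/(4πr²h) = 1/(4π·0.590²·10.7) = 0.02136 K/W
ΣR = 8.461×10^-5 + 7.605 + 1.621 + 0.02136 = 9.247 K/W
Q = ΔT/ΣR = (-176 °C − 24.6 °C)/9.247 = -21.69 W
From the inner boundary to the aerogel blanket/expanded polystyrene interface, ΣR_partial = 7.605 K/W.
T_interface = T_in − Q·ΣR_partial = -176 °C − (-21.69)(7.605) = -11.0 °C

T = -11.0 °C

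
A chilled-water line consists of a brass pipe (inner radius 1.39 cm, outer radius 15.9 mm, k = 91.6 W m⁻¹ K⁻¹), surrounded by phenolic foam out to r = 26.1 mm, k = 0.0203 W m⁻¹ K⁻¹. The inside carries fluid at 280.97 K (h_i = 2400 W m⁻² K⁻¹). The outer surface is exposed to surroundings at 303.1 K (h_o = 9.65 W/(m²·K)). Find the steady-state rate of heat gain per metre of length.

Q' = 4.89 W/m

Resistance network (inner→outer):
  R'_conv,in = 1/(2πr h) = 1/(2π·0.0139·2400) = 0.004771 m·K/W
  R'_brass = ln(0.0159/0.0139)/(2πk) = 0.1344/(2π·91.6) = 2.336×10^-4 m·K/W
  R'_phenolic foam = ln(0.0261/0.0159)/(2πk) = 0.4956/(2π·0.0203) = 3.886 m·K/W
  R'_conv,out = 1/(2πr h) = 1/(2π·0.0261·9.65) = 0.6319 m·K/W
ΣR = 0.004771 + 2.336×10^-4 + 3.886 + 0.6319 = 4.523 m·K/W
Q' = ΔT/ΣR = (280.97 K − 303.1 K)/4.523 = -4.89 W/m
(Negative Q' ⇒ heat flows inward; heat gain = 4.89 W/m.)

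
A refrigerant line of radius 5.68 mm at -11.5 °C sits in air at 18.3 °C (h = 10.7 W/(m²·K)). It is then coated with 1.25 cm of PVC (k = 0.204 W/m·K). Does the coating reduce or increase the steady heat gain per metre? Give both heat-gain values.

increases: 11.4 → 17.3 W/m

Critical radius for a cylinder: r_cr = k/h = 0.0191 m = 1.91 cm.
Outer radius after coating: r₂ = 0.00568 + 0.0125 = 0.01818 m.
Since r₁ < r_cr and r₂ ≤ r_cr, the coating moves toward the maximum at r_cr — heat gain rises.
Bare: R = 1/(2πr₁h) = 2.619 m·K/W; Q = 29.8/2.619 = 11.4 W/m.
Coated: R = R_cond + R_conv = 1.726 m·K/W; Q = 29.8/1.726 = 17.3 W/m.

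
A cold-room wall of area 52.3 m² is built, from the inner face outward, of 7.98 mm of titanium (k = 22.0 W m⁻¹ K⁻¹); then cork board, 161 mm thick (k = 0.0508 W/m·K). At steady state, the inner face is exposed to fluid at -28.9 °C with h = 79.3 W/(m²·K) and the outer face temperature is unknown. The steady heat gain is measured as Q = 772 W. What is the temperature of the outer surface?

Series resistances:
  R_conv,in = 1/(hA) = 1/(79.3·52.3) = 2.411×10^-4 K/W
  R_titanium = L/(kA) = 0.00798/(22.0·52.3) = 6.936×10^-6 K/W
  R_cork board = L/(kA) = 0.161/(0.0508·52.3) = 0.06060 K/W
ΣR = 0.06085 K/W
ΔT = Q·ΣR = 772 × 0.06085 = 46.98 K
Heat flows inward, so T_out = T_in + ΔT = -28.9 + 46.98 = 18.1 °C

T_out = 18.1 °C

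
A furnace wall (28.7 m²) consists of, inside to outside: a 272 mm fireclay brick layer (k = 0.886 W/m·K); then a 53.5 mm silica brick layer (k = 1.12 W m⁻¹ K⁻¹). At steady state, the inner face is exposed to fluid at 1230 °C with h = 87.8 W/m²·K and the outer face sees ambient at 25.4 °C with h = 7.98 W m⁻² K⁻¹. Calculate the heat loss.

Series thermal resistances, inner to outer:
  R_conv,in = 1/(hA) = 1/(87.8·28.7) = 3.968×10^-4 K/W
  R_fireclay brick = L/(kA) = 0.272/(0.886·28.7) = 0.01070 K/W
  R_silica brick = L/(kA) = 0.0535/(1.12·28.7) = 0.001664 K/W
  R_conv,out = 1/(hA) = 1/(7.98·28.7) = 0.004366 K/W
ΣR = 3.968×10^-4 + 0.01070 + 0.001664 + 0.004366 = 0.01713 K/W
Q = ΔT/ΣR = (1230 °C − 25.4 °C)/0.01713 = 70300 W

Q = 70300 W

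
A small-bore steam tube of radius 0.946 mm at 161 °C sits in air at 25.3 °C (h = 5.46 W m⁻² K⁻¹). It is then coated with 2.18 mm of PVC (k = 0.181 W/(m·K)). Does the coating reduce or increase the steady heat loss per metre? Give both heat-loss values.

Critical radius for a cylinder: r_cr = k/h = 0.0332 m = 3.32 cm.
Outer radius after coating: r₂ = 9.46×10^-4 + 0.00218 = 0.003126 m.
Since r₁ < r_cr and r₂ ≤ r_cr, the coating moves toward the maximum at r_cr — heat loss rises.
Bare: R = 1/(2πr₁h) = 30.81 m·K/W; Q = 135.7/30.81 = 4.40 W/m.
Coated: R = R_cond + R_conv = 10.38 m·K/W; Q = 135.7/10.38 = 13.1 W/m.

increases: 4.40 → 13.1 W/m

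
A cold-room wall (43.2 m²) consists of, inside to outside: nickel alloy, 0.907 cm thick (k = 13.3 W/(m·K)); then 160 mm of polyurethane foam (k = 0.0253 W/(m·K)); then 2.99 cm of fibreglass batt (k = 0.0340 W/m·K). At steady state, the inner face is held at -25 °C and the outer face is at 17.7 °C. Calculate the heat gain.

Series thermal resistances, inner to outer:
  R_nickel alloy = L/(kA) = 0.00907/(13.3·43.2) = 1.579×10^-5 K/W
  R_polyurethane foam = L/(kA) = 0.160/(0.0253·43.2) = 0.1464 K/W
  R_fibreglass batt = L/(kA) = 0.0299/(0.0340·43.2) = 0.02036 K/W
ΣR = 1.579×10^-5 + 0.1464 + 0.02036 = 0.1668 K/W
Q = ΔT/ΣR = (-25 °C − 17.7 °C)/0.1668 = -256 W
(Negative Q ⇒ heat flows inward; heat gain = 256 W.)

Q = 256 W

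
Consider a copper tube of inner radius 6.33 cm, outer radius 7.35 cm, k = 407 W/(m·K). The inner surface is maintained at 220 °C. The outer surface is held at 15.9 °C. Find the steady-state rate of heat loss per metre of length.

Q' = 3.49×10^6 W/m

Q' = 2πk·ΔT/ln(r₂/r₁) = 2π × 407 × 204.1 / ln(0.0735/0.0633) = 3.49×10^6 W/m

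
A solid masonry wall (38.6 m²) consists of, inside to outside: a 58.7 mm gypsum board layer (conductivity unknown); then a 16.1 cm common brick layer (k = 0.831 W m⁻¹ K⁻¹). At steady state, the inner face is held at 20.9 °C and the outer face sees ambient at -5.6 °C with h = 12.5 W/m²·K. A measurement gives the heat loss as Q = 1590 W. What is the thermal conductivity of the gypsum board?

k = 0.159 W/m·K

ΣR = ΔT/Q = |20.9 − -5.6|/1590 = 0.01667 K/W
Known resistances:
  R_common brick = L/(kA) = 0.161/(0.831·38.6) = 0.005019 K/W
  R_conv,out = 1/(hA) = 1/(12.5·38.6) = 0.002073 K/W
R_gypsum board = ΣR − ΣR_known = 0.01667 − 0.007092 = 0.009578 K/W
L/(kA) = 0.009578 ⇒ k = 0.0587/(0.009578·38.6) = 0.159 W/m·K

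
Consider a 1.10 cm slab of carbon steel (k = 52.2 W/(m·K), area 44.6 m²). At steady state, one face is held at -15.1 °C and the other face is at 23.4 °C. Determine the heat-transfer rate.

Q = kA·ΔT/L = 52.2 × 44.6 × |-15.1 °C − 23.4 °C| / 0.0110 = 8.15×10^6 W

Q = 8150 kW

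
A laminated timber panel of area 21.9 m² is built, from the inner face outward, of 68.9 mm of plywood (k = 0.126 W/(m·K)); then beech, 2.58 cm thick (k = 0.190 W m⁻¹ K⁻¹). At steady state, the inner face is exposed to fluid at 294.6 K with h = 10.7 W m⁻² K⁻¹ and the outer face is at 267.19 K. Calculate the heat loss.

Resistance network (inner→outer):
  R_conv,in = 1/(hA) = 1/(10.7·21.9) = 0.004267 K/W
  R_plywood = L/(kA) = 0.0689/(0.126·21.9) = 0.02497 K/W
  R_beech = L/(kA) = 0.0258/(0.190·21.9) = 0.006200 K/W
ΣR = 0.004267 + 0.02497 + 0.006200 = 0.03544 K/W
Q = ΔT/ΣR = (294.6 K − 267.19 K)/0.03544 = 773 W

Q = 773 W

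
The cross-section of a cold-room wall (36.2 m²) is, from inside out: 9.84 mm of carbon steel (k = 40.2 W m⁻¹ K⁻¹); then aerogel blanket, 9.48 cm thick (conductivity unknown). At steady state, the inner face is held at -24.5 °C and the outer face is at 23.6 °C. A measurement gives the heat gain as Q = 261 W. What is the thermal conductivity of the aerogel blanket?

ΣR = ΔT/Q = |-24.5 − 23.6|/261 = 0.1843 K/W
Known resistances:
  R_carbon steel = L/(kA) = 0.00984/(40.2·36.2) = 6.762×10^-6 K/W
R_aerogel blanket = ΣR − ΣR_known = 0.1843 − 6.762×10^-6 = 0.1843 K/W
L/(kA) = 0.1843 ⇒ k = 0.0948/(0.1843·36.2) = 0.0142 W/m·K

k = 0.0142 W/m·K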